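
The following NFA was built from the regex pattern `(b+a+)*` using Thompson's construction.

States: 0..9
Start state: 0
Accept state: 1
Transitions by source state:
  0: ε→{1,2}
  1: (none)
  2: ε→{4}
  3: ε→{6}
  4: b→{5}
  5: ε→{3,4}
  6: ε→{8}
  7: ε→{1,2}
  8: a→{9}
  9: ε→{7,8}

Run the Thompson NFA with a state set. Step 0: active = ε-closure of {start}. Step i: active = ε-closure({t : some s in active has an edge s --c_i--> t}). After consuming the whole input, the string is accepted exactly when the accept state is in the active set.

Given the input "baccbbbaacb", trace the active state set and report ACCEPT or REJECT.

start: ε-closure({0}) = {0,1,2,4}
'b' @ 1: {3,4,5,6,8}
'a' @ 2: {1,2,4,7,8,9}  ✓accept
'c' @ 3: {}  — dead — no transitions
rest 'cbbbaacb' ignored (set empty)
end set {} — state 1 not in

Answer: REJECT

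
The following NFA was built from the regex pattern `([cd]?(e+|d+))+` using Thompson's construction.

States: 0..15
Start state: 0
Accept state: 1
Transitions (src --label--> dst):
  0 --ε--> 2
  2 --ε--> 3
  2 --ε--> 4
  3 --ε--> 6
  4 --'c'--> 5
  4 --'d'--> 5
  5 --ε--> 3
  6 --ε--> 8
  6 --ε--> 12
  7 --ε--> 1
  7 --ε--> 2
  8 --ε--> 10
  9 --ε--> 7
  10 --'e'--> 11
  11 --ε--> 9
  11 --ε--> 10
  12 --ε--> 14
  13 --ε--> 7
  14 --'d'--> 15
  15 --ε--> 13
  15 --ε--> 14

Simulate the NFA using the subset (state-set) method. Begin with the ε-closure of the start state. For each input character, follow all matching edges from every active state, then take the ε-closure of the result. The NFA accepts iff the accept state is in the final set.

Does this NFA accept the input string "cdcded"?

Answer: ACCEPT

Derivation:
S₀ = ε-closure({0}) = {0,2,3,4,6,8,10,12,14}
'c' @ 1: {3,5,6,8,10,12,14}
'd' @ 2: {1,2,3,4,6,7,8,10,12,13,14,15}  [accepting]
'c' @ 3: {3,5,6,8,10,12,14}
'd' @ 4: {1,2,3,4,6,7,8,10,12,13,14,15}  [accepting]
'e' @ 5: {1,2,3,4,6,7,8,9,10,11,12,14}  [accepting]
'd' @ 6: {1,2,3,4,5,6,7,8,10,12,13,14,15}  [accepting]
final: {1,2,3,4,5,6,7,8,10,12,13,14,15}; accept 1 in set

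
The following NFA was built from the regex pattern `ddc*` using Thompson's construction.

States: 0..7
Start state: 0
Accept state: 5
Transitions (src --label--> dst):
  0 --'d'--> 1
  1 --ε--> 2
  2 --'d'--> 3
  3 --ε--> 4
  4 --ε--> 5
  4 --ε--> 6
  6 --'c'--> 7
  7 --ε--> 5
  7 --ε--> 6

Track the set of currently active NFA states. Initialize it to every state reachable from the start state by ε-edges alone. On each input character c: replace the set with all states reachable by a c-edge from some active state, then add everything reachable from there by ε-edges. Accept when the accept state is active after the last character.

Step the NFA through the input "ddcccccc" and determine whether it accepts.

initial (ε-close {0}): {0}
'd' @ 1: {1,2}
'd' @ 2: {3,4,5,6}  [accepting]
'c' @ 3: {5,6,7}  [accepting]
'c' @ 4: {5,6,7}  [accepting]
'c' @ 5: {5,6,7}  [accepting]
'c' @ 6: {5,6,7}  [accepting]
'c' @ 7: {5,6,7}  [accepting]
'c' @ 8: {5,6,7}  [accepting]
after full input: {5,6,7}  (accept=5 in)

Answer: ACCEPT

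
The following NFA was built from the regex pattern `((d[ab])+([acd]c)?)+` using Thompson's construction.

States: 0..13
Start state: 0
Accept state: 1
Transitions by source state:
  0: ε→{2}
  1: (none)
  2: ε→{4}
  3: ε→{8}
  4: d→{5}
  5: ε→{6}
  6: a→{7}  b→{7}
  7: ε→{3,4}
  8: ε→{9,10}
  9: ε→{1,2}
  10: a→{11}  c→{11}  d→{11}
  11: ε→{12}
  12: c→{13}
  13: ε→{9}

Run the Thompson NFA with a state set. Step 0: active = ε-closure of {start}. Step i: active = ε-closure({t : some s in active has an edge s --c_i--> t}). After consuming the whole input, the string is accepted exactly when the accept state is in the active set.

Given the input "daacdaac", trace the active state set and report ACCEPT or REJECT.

Answer: ACCEPT

Trace:
start: ε-closure({0}) = {0,2,4}
'd' @ 1: {5,6}
'a' @ 2: {1,2,3,4,7,8,9,10}  (accept∈set)
'a' @ 3: {11,12}
'c' @ 4: {1,2,4,9,13}  (accept∈set)
'd' @ 5: {5,6}
'a' @ 6: {1,2,3,4,7,8,9,10}  (accept∈set)
'a' @ 7: {11,12}
'c' @ 8: {1,2,4,9,13}  (accept∈set)
end set {1,2,4,9,13} — state 1 in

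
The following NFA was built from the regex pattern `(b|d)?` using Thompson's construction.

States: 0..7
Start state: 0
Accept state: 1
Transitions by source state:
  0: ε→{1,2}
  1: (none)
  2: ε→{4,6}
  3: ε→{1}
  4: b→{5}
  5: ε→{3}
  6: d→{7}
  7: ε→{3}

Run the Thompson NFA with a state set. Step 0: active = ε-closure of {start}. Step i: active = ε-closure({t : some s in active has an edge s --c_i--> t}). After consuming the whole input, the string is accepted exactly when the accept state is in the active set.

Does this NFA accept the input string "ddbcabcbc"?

initial (ε-close {0}): {0,1,2,4,6}
'd' @ 1: {1,3,7}  ✓accept
'd' @ 2: {}  — state set empty
rest 'bcabcbc' ignored (set empty)
final: {}; accept 1 not in set

Answer: REJECT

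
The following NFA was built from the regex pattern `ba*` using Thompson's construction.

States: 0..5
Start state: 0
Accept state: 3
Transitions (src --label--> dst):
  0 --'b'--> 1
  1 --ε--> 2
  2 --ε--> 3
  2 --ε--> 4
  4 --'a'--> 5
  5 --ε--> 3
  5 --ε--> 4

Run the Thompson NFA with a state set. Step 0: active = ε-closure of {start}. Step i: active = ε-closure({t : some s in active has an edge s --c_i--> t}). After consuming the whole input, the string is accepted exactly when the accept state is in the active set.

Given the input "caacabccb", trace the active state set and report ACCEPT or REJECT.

Answer: REJECT

Steps:
S₀ = ε-closure({0}) = {0}
'c' @ 1: {}  — dead — no transitions
rest 'aacabccb' ignored (set empty)
final: {}; accept 3 not in set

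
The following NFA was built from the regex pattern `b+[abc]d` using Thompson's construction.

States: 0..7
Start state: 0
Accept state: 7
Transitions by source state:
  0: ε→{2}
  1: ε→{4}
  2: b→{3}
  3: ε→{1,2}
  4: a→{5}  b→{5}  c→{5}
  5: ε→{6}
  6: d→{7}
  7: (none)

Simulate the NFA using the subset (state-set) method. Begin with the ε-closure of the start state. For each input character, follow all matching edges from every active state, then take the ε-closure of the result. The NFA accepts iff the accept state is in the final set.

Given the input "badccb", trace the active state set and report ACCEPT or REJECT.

Answer: REJECT

Steps:
start: ε-closure({0}) = {0,2}
'b' @ 1: {1,2,3,4}
'a' @ 2: {5,6}
'd' @ 3: {7}  [accepting]
'c' @ 4: {}  — state set empty
rest 'cb' ignored (set empty)
after full input: {}  (accept=7 not in)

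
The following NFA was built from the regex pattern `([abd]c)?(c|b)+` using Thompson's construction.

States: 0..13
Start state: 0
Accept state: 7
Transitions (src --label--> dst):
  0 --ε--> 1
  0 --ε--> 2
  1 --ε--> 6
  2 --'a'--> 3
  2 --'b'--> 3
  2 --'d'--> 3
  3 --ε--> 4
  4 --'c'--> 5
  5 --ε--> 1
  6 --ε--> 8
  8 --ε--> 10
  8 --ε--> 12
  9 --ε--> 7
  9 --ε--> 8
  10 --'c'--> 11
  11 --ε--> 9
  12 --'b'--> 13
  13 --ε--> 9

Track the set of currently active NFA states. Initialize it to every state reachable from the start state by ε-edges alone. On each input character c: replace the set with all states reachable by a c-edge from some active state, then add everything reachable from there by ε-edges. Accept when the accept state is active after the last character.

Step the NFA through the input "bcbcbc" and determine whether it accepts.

Answer: ACCEPT

Trace:
initial (ε-close {0}): {0,1,2,6,8,10,12}
'b' @ 1: {3,4,7,8,9,10,12,13}  (accept∈set)
'c' @ 2: {1,5,6,7,8,9,10,11,12}  (accept∈set)
'b' @ 3: {7,8,9,10,12,13}  (accept∈set)
'c' @ 4: {7,8,9,10,11,12}  (accept∈set)
'b' @ 5: {7,8,9,10,12,13}  (accept∈set)
'c' @ 6: {7,8,9,10,11,12}  (accept∈set)
final: {7,8,9,10,11,12}; accept 7 in set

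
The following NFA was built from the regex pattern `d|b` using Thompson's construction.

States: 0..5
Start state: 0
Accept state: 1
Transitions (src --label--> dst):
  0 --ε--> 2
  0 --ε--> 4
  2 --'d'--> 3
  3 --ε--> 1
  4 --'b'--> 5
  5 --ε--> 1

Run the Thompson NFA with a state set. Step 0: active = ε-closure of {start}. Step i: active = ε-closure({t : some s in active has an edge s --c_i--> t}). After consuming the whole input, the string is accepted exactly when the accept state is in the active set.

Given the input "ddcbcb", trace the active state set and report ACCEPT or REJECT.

initial (ε-close {0}): {0,2,4}
'd' @ 1: {1,3}  [accepting]
'd' @ 2: {}  — dead — no transitions
rest 'cbcb' ignored (set empty)
after full input: {}  (accept=1 not in)

Answer: REJECT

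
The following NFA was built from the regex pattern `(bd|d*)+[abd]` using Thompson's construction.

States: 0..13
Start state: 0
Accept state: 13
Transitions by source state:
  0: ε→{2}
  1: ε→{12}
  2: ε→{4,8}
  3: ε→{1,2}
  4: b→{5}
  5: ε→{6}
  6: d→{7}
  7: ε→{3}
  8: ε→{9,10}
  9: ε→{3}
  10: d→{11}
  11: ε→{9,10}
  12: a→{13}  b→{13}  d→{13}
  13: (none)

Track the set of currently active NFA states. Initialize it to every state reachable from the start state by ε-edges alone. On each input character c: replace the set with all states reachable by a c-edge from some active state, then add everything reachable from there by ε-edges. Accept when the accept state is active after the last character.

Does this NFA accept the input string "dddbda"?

Answer: ACCEPT

Steps:
start: ε-closure({0}) = {0,1,2,3,4,8,9,10,12}
'd' @ 1: {1,2,3,4,8,9,10,11,12,13}  (accept∈set)
'd' @ 2: {1,2,3,4,8,9,10,11,12,13}  (accept∈set)
'd' @ 3: {1,2,3,4,8,9,10,11,12,13}  (accept∈set)
'b' @ 4: {5,6,13}  (accept∈set)
'd' @ 5: {1,2,3,4,7,8,9,10,12}
'a' @ 6: {13}  (accept∈set)
end set {13} — state 13 in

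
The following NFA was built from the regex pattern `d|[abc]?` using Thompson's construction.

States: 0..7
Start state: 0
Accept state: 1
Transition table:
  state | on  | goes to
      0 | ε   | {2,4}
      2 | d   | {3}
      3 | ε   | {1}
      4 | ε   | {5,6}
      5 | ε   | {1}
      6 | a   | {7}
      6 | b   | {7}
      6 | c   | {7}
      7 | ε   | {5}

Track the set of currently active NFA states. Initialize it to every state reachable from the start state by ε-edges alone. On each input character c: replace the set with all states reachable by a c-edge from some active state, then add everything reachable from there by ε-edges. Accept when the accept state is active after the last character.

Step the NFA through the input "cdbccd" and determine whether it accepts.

start: ε-closure({0}) = {0,1,2,4,5,6}
'c' @ 1: {1,5,7}  (accept∈set)
'd' @ 2: {}  — no active states
rest 'bccd' ignored (set empty)
after full input: {}  (accept=1 not in)

Answer: REJECT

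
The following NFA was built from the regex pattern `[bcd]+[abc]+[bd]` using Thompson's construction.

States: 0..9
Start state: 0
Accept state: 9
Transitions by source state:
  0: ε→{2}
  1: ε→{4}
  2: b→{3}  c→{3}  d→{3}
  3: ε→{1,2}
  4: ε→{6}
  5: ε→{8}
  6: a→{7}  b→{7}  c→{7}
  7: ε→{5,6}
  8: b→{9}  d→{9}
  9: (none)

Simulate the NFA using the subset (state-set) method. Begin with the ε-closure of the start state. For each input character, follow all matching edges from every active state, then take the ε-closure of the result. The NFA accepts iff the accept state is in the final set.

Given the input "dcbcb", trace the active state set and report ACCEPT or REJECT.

initial (ε-close {0}): {0,2}
'd' @ 1: {1,2,3,4,6}
'c' @ 2: {1,2,3,4,5,6,7,8}
'b' @ 3: {1,2,3,4,5,6,7,8,9}  ✓accept
'c' @ 4: {1,2,3,4,5,6,7,8}
'b' @ 5: {1,2,3,4,5,6,7,8,9}  ✓accept
final: {1,2,3,4,5,6,7,8,9}; accept 9 in set

Answer: ACCEPT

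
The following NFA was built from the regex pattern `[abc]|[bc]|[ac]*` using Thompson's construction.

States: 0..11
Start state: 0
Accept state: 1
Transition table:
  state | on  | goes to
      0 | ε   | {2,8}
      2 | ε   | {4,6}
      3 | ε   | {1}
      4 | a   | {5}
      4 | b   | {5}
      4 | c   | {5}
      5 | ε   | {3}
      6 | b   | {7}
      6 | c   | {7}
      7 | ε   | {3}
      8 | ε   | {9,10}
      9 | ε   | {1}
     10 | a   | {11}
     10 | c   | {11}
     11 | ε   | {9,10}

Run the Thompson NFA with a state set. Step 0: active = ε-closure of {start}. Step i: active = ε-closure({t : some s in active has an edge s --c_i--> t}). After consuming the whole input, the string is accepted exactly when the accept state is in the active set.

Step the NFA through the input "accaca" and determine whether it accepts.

initial (ε-close {0}): {0,1,2,4,6,8,9,10}
'a' @ 1: {1,3,5,9,10,11}  [accepting]
'c' @ 2: {1,9,10,11}  [accepting]
'c' @ 3: {1,9,10,11}  [accepting]
'a' @ 4: {1,9,10,11}  [accepting]
'c' @ 5: {1,9,10,11}  [accepting]
'a' @ 6: {1,9,10,11}  [accepting]
end set {1,9,10,11} — state 1 in

Answer: ACCEPT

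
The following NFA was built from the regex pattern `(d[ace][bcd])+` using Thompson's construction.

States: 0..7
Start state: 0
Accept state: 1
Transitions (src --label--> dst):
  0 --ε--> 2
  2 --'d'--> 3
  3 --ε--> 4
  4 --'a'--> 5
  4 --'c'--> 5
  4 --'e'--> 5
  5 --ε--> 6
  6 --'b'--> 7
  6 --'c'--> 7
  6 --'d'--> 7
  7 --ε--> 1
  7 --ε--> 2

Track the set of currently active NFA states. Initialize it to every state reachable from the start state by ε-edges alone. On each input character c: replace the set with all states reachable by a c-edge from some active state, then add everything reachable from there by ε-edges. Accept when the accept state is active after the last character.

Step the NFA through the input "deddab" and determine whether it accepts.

S₀ = ε-closure({0}) = {0,2}
'd' @ 1: {3,4}
'e' @ 2: {5,6}
'd' @ 3: {1,2,7}  [accepting]
'd' @ 4: {3,4}
'a' @ 5: {5,6}
'b' @ 6: {1,2,7}  [accepting]
after full input: {1,2,7}  (accept=1 in)

Answer: ACCEPT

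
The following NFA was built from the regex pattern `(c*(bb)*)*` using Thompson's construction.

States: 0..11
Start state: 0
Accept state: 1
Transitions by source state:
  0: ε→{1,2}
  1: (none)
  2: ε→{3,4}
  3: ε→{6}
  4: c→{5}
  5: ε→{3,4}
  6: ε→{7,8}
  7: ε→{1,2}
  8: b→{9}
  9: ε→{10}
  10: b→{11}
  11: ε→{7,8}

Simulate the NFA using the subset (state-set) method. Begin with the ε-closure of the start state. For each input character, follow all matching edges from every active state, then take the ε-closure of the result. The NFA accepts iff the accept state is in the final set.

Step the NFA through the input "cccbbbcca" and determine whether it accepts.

Answer: REJECT

Trace:
initial (ε-close {0}): {0,1,2,3,4,6,7,8}
'c' @ 1: {1,2,3,4,5,6,7,8}  (accept∈set)
'c' @ 2: {1,2,3,4,5,6,7,8}  (accept∈set)
'c' @ 3: {1,2,3,4,5,6,7,8}  (accept∈set)
'b' @ 4: {9,10}
'b' @ 5: {1,2,3,4,6,7,8,11}  (accept∈set)
'b' @ 6: {9,10}
'c' @ 7: {}  — no active states
rest 'ca' ignored (set empty)
end set {} — state 1 not in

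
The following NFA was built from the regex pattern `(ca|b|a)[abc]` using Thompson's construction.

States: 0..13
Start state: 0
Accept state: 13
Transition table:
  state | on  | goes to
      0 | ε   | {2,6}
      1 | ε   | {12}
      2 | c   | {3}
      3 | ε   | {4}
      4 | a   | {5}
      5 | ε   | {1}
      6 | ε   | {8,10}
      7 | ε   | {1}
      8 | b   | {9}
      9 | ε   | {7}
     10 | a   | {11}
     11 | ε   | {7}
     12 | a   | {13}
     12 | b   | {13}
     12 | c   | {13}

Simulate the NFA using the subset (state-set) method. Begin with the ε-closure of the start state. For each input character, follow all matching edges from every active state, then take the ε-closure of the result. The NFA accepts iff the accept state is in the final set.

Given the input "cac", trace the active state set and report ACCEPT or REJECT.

Answer: ACCEPT

Derivation:
initial (ε-close {0}): {0,2,6,8,10}
'c' @ 1: {3,4}
'a' @ 2: {1,5,12}
'c' @ 3: {13}  ✓accept
end set {13} — state 13 in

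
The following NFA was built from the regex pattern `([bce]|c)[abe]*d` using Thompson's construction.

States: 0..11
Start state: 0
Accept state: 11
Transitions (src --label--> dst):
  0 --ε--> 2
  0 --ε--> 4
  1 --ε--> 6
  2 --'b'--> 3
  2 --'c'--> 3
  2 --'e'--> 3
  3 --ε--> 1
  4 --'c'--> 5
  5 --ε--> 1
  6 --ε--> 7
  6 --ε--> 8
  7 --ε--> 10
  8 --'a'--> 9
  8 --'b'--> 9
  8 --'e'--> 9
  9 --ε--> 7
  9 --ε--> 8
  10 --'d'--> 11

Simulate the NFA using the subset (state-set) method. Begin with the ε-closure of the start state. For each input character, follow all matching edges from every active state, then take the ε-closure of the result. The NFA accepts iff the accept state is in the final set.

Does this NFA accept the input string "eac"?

initial (ε-close {0}): {0,2,4}
'e' @ 1: {1,3,6,7,8,10}
'a' @ 2: {7,8,9,10}
'c' @ 3: {}  — no active states
after full input: {}  (accept=11 not in)

Answer: REJECT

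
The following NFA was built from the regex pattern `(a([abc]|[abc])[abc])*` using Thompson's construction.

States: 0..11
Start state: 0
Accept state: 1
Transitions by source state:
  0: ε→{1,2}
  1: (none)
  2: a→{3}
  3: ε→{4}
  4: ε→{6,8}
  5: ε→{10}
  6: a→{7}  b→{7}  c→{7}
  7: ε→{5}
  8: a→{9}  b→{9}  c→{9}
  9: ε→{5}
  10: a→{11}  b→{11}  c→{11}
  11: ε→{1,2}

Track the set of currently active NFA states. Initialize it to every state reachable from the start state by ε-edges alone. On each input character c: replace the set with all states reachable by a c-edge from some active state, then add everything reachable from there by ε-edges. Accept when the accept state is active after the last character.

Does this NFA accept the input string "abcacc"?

Answer: ACCEPT

Trace:
initial (ε-close {0}): {0,1,2}
'a' @ 1: {3,4,6,8}
'b' @ 2: {5,7,9,10}
'c' @ 3: {1,2,11}  (accept∈set)
'a' @ 4: {3,4,6,8}
'c' @ 5: {5,7,9,10}
'c' @ 6: {1,2,11}  (accept∈set)
after full input: {1,2,11}  (accept=1 in)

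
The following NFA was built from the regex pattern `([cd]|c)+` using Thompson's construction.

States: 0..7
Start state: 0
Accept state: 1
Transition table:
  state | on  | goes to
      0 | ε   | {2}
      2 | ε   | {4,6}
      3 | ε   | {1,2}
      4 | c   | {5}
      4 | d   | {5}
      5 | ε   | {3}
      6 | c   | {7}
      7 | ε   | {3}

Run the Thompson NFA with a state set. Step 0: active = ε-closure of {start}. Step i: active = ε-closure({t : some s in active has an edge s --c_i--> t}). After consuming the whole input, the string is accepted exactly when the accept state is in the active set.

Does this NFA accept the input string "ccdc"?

Answer: ACCEPT

Steps:
S₀ = ε-closure({0}) = {0,2,4,6}
'c' @ 1: {1,2,3,4,5,6,7}  [accepting]
'c' @ 2: {1,2,3,4,5,6,7}  [accepting]
'd' @ 3: {1,2,3,4,5,6}  [accepting]
'c' @ 4: {1,2,3,4,5,6,7}  [accepting]
final: {1,2,3,4,5,6,7}; accept 1 in set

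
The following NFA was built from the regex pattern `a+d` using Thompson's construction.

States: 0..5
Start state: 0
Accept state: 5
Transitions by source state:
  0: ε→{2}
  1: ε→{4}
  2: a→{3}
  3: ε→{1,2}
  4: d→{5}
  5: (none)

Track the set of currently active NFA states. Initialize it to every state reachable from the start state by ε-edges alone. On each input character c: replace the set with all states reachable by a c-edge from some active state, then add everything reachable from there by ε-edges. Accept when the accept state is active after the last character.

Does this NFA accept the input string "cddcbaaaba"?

Answer: REJECT

Trace:
S₀ = ε-closure({0}) = {0,2}
'c' @ 1: {}  — state set empty
rest 'ddcbaaaba' ignored (set empty)
final: {}; accept 5 not in set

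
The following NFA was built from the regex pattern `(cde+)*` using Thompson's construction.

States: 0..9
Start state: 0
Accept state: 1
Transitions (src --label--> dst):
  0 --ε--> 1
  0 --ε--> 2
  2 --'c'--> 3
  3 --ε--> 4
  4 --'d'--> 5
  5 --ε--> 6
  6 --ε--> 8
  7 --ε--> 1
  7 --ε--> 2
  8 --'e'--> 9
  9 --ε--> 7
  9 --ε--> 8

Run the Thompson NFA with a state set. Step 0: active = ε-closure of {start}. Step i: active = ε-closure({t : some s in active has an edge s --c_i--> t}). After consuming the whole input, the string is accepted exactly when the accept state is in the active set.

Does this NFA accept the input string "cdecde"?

Answer: ACCEPT

Derivation:
S₀ = ε-closure({0}) = {0,1,2}
'c' @ 1: {3,4}
'd' @ 2: {5,6,8}
'e' @ 3: {1,2,7,8,9}  [accepting]
'c' @ 4: {3,4}
'd' @ 5: {5,6,8}
'e' @ 6: {1,2,7,8,9}  [accepting]
final: {1,2,7,8,9}; accept 1 in set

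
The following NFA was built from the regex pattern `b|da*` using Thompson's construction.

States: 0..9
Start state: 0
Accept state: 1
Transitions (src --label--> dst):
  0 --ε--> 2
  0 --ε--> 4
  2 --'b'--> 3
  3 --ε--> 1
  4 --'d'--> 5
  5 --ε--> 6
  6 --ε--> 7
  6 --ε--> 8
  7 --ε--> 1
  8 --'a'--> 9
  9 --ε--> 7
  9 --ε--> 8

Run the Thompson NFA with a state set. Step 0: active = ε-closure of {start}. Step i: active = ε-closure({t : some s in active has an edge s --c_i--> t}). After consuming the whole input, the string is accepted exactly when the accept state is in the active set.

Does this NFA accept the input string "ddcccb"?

initial (ε-close {0}): {0,2,4}
'd' @ 1: {1,5,6,7,8}  ✓accept
'd' @ 2: {}  — no active states
rest 'cccb' ignored (set empty)
final: {}; accept 1 not in set

Answer: REJECT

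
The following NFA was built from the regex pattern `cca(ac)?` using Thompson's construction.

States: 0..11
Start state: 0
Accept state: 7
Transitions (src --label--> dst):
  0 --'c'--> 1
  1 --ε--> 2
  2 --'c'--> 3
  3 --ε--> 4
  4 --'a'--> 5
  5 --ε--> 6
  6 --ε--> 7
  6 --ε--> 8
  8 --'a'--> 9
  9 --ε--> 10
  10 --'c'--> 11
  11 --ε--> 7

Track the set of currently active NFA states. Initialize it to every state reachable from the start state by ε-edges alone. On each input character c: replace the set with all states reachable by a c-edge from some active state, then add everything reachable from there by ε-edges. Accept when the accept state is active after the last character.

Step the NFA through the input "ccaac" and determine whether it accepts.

start: ε-closure({0}) = {0}
'c' @ 1: {1,2}
'c' @ 2: {3,4}
'a' @ 3: {5,6,7,8}  (accept∈set)
'a' @ 4: {9,10}
'c' @ 5: {7,11}  (accept∈set)
end set {7,11} — state 7 in

Answer: ACCEPT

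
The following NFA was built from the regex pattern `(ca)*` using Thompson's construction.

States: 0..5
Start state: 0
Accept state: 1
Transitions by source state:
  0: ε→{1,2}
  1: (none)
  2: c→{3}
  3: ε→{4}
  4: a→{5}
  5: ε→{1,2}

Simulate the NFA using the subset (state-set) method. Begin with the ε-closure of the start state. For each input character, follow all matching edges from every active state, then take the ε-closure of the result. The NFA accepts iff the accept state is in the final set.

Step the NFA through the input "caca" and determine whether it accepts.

Answer: ACCEPT

Derivation:
S₀ = ε-closure({0}) = {0,1,2}
'c' @ 1: {3,4}
'a' @ 2: {1,2,5}  (accept∈set)
'c' @ 3: {3,4}
'a' @ 4: {1,2,5}  (accept∈set)
after full input: {1,2,5}  (accept=1 in)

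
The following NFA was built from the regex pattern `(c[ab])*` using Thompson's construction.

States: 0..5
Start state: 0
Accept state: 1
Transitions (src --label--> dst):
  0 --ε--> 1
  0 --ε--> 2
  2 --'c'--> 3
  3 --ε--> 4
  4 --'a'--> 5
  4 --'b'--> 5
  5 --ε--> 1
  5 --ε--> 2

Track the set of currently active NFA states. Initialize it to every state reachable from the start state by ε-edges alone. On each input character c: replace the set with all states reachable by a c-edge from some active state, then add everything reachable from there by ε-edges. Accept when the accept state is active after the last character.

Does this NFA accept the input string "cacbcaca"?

Answer: ACCEPT

Steps:
start: ε-closure({0}) = {0,1,2}
'c' @ 1: {3,4}
'a' @ 2: {1,2,5}  (accept∈set)
'c' @ 3: {3,4}
'b' @ 4: {1,2,5}  (accept∈set)
'c' @ 5: {3,4}
'a' @ 6: {1,2,5}  (accept∈set)
'c' @ 7: {3,4}
'a' @ 8: {1,2,5}  (accept∈set)
end set {1,2,5} — state 1 in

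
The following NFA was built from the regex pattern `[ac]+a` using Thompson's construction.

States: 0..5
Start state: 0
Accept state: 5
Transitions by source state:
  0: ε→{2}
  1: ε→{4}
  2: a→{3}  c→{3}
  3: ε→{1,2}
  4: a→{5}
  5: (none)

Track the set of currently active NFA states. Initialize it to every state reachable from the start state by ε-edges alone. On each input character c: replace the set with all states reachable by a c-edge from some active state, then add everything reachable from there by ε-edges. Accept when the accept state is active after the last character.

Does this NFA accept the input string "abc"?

start: ε-closure({0}) = {0,2}
'a' @ 1: {1,2,3,4}
'b' @ 2: {}  — state set empty
rest 'c' ignored (set empty)
after full input: {}  (accept=5 not in)

Answer: REJECT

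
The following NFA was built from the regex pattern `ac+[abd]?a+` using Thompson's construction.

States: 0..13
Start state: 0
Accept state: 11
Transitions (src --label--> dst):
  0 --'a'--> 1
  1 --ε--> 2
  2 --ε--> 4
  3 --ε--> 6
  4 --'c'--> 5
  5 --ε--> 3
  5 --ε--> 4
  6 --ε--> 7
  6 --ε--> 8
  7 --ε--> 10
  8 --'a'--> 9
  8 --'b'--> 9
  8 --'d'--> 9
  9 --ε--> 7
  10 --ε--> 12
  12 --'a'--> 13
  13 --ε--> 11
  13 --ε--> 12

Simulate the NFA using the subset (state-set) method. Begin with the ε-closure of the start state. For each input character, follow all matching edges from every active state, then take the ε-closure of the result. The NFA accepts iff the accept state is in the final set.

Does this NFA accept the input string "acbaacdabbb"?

S₀ = ε-closure({0}) = {0}
'a' @ 1: {1,2,4}
'c' @ 2: {3,4,5,6,7,8,10,12}
'b' @ 3: {7,9,10,12}
'a' @ 4: {11,12,13}  (accept∈set)
'a' @ 5: {11,12,13}  (accept∈set)
'c' @ 6: {}  — no active states
rest 'dabbb' ignored (set empty)
final: {}; accept 11 not in set

Answer: REJECT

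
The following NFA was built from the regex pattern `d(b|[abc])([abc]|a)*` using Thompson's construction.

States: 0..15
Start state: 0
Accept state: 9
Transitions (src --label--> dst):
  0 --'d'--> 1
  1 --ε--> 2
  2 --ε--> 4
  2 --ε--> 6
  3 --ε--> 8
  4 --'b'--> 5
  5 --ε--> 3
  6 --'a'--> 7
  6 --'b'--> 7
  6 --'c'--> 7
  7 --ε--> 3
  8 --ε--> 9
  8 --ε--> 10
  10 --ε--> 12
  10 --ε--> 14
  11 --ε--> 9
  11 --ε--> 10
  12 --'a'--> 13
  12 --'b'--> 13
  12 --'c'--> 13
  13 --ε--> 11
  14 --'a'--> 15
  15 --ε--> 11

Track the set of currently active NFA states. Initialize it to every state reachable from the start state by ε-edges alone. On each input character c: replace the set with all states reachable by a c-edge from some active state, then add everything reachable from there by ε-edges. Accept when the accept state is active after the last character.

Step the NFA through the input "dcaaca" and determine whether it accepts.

initial (ε-close {0}): {0}
'd' @ 1: {1,2,4,6}
'c' @ 2: {3,7,8,9,10,12,14}  [accepting]
'a' @ 3: {9,10,11,12,13,14,15}  [accepting]
'a' @ 4: {9,10,11,12,13,14,15}  [accepting]
'c' @ 5: {9,10,11,12,13,14}  [accepting]
'a' @ 6: {9,10,11,12,13,14,15}  [accepting]
end set {9,10,11,12,13,14,15} — state 9 in

Answer: ACCEPT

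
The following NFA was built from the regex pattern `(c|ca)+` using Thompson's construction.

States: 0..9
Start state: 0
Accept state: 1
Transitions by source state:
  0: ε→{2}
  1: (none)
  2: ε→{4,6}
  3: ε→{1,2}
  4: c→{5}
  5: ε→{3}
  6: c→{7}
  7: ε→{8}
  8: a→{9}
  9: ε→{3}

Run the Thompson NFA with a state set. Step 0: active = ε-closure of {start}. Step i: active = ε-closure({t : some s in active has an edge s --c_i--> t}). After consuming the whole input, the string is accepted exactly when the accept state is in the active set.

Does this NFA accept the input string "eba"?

Answer: REJECT

Trace:
initial (ε-close {0}): {0,2,4,6}
'e' @ 1: {}  — state set empty
rest 'ba' ignored (set empty)
end set {} — state 1 not in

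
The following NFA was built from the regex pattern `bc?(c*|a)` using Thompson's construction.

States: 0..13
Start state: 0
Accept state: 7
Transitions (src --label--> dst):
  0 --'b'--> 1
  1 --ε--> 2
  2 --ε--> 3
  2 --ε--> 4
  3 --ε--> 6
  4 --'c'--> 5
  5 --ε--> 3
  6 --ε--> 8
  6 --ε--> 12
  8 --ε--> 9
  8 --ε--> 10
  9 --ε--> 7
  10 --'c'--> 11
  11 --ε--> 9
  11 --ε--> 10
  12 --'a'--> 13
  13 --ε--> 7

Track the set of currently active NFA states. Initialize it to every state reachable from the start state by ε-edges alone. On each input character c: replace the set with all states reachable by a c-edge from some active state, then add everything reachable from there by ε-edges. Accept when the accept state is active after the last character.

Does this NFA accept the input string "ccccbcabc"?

start: ε-closure({0}) = {0}
'c' @ 1: {}  — no active states
rest 'cccbcabc' ignored (set empty)
end set {} — state 7 not in

Answer: REJECT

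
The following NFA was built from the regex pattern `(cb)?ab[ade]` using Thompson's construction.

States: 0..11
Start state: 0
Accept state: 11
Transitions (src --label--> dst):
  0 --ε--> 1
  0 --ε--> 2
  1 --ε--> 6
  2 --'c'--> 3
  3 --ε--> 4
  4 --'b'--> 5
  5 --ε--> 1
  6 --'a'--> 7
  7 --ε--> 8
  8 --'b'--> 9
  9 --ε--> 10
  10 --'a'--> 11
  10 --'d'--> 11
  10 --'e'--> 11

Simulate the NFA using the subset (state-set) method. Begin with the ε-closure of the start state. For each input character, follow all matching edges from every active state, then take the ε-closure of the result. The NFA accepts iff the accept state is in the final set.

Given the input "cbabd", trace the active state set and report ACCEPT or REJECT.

S₀ = ε-closure({0}) = {0,1,2,6}
'c' @ 1: {3,4}
'b' @ 2: {1,5,6}
'a' @ 3: {7,8}
'b' @ 4: {9,10}
'd' @ 5: {11}  (accept∈set)
final: {11}; accept 11 in set

Answer: ACCEPT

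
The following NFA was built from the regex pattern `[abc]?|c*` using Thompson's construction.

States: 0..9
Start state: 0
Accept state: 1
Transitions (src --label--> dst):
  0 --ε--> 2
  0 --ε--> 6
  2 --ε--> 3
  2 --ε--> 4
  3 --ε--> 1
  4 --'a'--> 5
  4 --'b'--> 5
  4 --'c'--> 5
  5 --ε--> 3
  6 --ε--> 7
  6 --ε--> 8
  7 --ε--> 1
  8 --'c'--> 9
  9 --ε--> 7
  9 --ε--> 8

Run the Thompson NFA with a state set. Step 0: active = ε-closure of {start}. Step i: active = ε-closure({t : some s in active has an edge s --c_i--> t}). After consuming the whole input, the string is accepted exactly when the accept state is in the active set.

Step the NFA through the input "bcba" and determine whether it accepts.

initial (ε-close {0}): {0,1,2,3,4,6,7,8}
'b' @ 1: {1,3,5}  [accepting]
'c' @ 2: {}  — dead — no transitions
rest 'ba' ignored (set empty)
after full input: {}  (accept=1 not in)

Answer: REJECT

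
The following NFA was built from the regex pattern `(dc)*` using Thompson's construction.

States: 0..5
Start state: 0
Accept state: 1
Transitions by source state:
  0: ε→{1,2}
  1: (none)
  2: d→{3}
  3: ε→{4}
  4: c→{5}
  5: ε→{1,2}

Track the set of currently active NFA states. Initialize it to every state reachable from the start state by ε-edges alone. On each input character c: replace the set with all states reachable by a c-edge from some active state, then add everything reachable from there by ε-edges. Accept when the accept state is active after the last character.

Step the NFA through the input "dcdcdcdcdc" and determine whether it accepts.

Answer: ACCEPT

Derivation:
start: ε-closure({0}) = {0,1,2}
'd' @ 1: {3,4}
'c' @ 2: {1,2,5}  ✓accept
'd' @ 3: {3,4}
'c' @ 4: {1,2,5}  ✓accept
'd' @ 5: {3,4}
'c' @ 6: {1,2,5}  ✓accept
'd' @ 7: {3,4}
'c' @ 8: {1,2,5}  ✓accept
'd' @ 9: {3,4}
'c' @ 10: {1,2,5}  ✓accept
final: {1,2,5}; accept 1 in set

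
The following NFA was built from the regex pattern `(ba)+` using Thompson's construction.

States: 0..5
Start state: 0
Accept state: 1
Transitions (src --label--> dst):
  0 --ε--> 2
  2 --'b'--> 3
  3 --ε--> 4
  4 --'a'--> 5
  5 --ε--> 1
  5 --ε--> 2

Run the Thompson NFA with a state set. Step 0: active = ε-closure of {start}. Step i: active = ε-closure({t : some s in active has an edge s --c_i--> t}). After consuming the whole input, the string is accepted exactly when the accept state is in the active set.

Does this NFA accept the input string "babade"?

start: ε-closure({0}) = {0,2}
'b' @ 1: {3,4}
'a' @ 2: {1,2,5}  [accepting]
'b' @ 3: {3,4}
'a' @ 4: {1,2,5}  [accepting]
'd' @ 5: {}  — no active states
rest 'e' ignored (set empty)
final: {}; accept 1 not in set

Answer: REJECT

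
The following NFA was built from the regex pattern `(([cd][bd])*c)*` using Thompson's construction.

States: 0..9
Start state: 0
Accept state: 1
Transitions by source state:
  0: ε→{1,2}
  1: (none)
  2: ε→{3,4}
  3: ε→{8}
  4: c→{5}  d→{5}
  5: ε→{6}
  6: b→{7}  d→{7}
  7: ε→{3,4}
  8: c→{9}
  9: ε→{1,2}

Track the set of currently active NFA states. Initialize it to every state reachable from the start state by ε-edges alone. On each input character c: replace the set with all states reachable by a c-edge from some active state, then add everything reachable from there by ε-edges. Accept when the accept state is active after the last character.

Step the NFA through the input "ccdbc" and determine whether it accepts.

Answer: ACCEPT

Steps:
start: ε-closure({0}) = {0,1,2,3,4,8}
'c' @ 1: {1,2,3,4,5,6,8,9}  ✓accept
'c' @ 2: {1,2,3,4,5,6,8,9}  ✓accept
'd' @ 3: {3,4,5,6,7,8}
'b' @ 4: {3,4,7,8}
'c' @ 5: {1,2,3,4,5,6,8,9}  ✓accept
end set {1,2,3,4,5,6,8,9} — state 1 in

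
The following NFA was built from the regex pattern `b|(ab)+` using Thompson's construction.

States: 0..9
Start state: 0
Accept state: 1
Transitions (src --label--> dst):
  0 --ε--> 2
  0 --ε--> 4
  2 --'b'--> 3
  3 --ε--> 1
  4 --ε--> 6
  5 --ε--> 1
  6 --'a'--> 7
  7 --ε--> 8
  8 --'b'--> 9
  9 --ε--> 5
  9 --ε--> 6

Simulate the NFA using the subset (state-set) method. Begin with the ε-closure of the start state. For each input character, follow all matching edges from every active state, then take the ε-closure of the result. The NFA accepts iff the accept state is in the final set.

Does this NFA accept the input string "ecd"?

start: ε-closure({0}) = {0,2,4,6}
'e' @ 1: {}  — no active states
rest 'cd' ignored (set empty)
after full input: {}  (accept=1 not in)

Answer: REJECT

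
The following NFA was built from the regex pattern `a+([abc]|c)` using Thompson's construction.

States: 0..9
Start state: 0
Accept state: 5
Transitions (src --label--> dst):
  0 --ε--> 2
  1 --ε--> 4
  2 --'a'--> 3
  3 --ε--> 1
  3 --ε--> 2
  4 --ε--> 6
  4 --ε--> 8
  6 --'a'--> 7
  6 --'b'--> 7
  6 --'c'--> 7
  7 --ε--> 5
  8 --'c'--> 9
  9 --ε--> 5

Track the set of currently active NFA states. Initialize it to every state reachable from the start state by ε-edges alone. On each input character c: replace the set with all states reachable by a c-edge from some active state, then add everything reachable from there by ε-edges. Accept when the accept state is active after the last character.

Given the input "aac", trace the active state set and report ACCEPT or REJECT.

Answer: ACCEPT

Trace:
start: ε-closure({0}) = {0,2}
'a' @ 1: {1,2,3,4,6,8}
'a' @ 2: {1,2,3,4,5,6,7,8}  (accept∈set)
'c' @ 3: {5,7,9}  (accept∈set)
after full input: {5,7,9}  (accept=5 in)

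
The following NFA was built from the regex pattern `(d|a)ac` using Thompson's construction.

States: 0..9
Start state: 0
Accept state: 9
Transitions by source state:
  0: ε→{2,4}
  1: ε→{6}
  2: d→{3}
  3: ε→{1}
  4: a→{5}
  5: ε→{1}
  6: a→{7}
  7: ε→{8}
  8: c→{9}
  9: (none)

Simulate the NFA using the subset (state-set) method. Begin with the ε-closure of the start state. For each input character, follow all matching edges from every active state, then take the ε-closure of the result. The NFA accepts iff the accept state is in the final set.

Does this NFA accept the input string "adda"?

Answer: REJECT

Trace:
S₀ = ε-closure({0}) = {0,2,4}
'a' @ 1: {1,5,6}
'd' @ 2: {}  — no active states
rest 'da' ignored (set empty)
after full input: {}  (accept=9 not in)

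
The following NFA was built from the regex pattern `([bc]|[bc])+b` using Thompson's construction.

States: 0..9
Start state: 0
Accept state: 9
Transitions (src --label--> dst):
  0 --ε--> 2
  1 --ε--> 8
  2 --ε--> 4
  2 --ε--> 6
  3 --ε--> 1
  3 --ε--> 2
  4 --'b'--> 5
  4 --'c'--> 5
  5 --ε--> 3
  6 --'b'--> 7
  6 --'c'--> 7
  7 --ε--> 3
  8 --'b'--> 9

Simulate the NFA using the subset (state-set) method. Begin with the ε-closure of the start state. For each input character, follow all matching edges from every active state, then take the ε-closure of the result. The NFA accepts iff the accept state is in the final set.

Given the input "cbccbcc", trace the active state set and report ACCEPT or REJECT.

S₀ = ε-closure({0}) = {0,2,4,6}
'c' @ 1: {1,2,3,4,5,6,7,8}
'b' @ 2: {1,2,3,4,5,6,7,8,9}  ✓accept
'c' @ 3: {1,2,3,4,5,6,7,8}
'c' @ 4: {1,2,3,4,5,6,7,8}
'b' @ 5: {1,2,3,4,5,6,7,8,9}  ✓accept
'c' @ 6: {1,2,3,4,5,6,7,8}
'c' @ 7: {1,2,3,4,5,6,7,8}
end set {1,2,3,4,5,6,7,8} — state 9 not in

Answer: REJECT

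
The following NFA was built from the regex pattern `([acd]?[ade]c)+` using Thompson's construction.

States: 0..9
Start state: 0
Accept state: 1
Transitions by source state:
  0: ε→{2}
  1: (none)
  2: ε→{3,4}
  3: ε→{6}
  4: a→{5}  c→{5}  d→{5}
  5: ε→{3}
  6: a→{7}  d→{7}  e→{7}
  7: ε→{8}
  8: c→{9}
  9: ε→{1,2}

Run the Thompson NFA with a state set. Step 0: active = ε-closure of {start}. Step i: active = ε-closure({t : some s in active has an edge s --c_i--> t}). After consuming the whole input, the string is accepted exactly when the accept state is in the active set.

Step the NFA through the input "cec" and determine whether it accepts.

Answer: ACCEPT

Steps:
initial (ε-close {0}): {0,2,3,4,6}
'c' @ 1: {3,5,6}
'e' @ 2: {7,8}
'c' @ 3: {1,2,3,4,6,9}  ✓accept
end set {1,2,3,4,6,9} — state 1 in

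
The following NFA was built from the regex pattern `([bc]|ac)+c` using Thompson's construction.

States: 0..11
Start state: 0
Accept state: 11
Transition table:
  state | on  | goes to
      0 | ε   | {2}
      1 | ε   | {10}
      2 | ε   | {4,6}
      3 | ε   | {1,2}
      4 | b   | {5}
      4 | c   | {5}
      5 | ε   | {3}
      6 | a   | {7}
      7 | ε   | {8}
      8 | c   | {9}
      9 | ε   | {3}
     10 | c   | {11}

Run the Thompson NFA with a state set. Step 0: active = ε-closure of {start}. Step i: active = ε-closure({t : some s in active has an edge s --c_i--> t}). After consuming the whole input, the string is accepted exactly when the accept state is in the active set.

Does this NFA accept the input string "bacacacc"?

Answer: ACCEPT

Steps:
initial (ε-close {0}): {0,2,4,6}
'b' @ 1: {1,2,3,4,5,6,10}
'a' @ 2: {7,8}
'c' @ 3: {1,2,3,4,6,9,10}
'a' @ 4: {7,8}
'c' @ 5: {1,2,3,4,6,9,10}
'a' @ 6: {7,8}
'c' @ 7: {1,2,3,4,6,9,10}
'c' @ 8: {1,2,3,4,5,6,10,11}  [accepting]
after full input: {1,2,3,4,5,6,10,11}  (accept=11 in)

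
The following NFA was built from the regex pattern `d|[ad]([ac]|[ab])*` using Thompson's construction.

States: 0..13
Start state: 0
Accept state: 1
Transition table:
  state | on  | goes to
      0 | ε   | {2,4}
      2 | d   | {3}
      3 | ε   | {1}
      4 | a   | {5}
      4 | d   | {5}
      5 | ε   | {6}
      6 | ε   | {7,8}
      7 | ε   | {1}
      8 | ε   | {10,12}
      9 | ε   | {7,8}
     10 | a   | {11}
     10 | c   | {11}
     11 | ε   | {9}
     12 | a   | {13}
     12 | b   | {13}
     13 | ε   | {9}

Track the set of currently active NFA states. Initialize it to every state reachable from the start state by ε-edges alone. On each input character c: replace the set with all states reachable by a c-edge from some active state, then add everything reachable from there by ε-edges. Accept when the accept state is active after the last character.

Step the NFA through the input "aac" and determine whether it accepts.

start: ε-closure({0}) = {0,2,4}
'a' @ 1: {1,5,6,7,8,10,12}  (accept∈set)
'a' @ 2: {1,7,8,9,10,11,12,13}  (accept∈set)
'c' @ 3: {1,7,8,9,10,11,12}  (accept∈set)
final: {1,7,8,9,10,11,12}; accept 1 in set

Answer: ACCEPT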